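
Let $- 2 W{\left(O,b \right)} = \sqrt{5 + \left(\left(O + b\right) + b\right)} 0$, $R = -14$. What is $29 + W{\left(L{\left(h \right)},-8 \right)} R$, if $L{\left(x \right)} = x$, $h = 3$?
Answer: $29$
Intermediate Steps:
$W{\left(O,b \right)} = 0$ ($W{\left(O,b \right)} = - \frac{\sqrt{5 + \left(\left(O + b\right) + b\right)} 0}{2} = - \frac{\sqrt{5 + \left(O + 2 b\right)} 0}{2} = - \frac{\sqrt{5 + O + 2 b} 0}{2} = \left(- \frac{1}{2}\right) 0 = 0$)
$29 + W{\left(L{\left(h \right)},-8 \right)} R = 29 + 0 \left(-14\right) = 29 + 0 = 29$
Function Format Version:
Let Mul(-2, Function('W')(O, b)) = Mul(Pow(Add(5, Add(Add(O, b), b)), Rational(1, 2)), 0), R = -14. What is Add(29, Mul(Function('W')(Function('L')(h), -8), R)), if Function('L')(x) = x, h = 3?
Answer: 29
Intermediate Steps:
Function('W')(O, b) = 0 (Function('W')(O, b) = Mul(Rational(-1, 2), Mul(Pow(Add(5, Add(Add(O, b), b)), Rational(1, 2)), 0)) = Mul(Rational(-1, 2), Mul(Pow(Add(5, Add(O, Mul(2, b))), Rational(1, 2)), 0)) = Mul(Rational(-1, 2), Mul(Pow(Add(5, O, Mul(2, b)), Rational(1, 2)), 0)) = Mul(Rational(-1, 2), 0) = 0)
Add(29, Mul(Function('W')(Function('L')(h), -8), R)) = Add(29, Mul(0, -14)) = Add(29, 0) = 29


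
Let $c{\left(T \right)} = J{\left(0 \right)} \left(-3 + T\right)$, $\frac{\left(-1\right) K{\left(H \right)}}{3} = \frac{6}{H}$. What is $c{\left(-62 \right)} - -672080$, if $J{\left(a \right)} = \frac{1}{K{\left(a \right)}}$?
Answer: $672080$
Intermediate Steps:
$K{\left(H \right)} = - \frac{18}{H}$ ($K{\left(H \right)} = - 3 \frac{6}{H} = - \frac{18}{H}$)
$J{\left(a \right)} = - \frac{a}{18}$ ($J{\left(a \right)} = \frac{1}{\left(-18\right) \frac{1}{a}} = - \frac{a}{18}$)
$c{\left(T \right)} = 0$ ($c{\left(T \right)} = \left(- \frac{1}{18}\right) 0 \left(-3 + T\right) = 0 \left(-3 + T\right) = 0$)
$c{\left(-62 \right)} - -672080 = 0 - -672080 = 0 + 672080 = 672080$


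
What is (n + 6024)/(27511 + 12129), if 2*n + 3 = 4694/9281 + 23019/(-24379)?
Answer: 1362610275571/8969005820360 ≈ 0.15192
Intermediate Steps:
n = -388994405/226261499 (n = -3/2 + (4694/9281 + 23019/(-24379))/2 = -3/2 + (4694*(1/9281) + 23019*(-1/24379))/2 = -3/2 + (4694/9281 - 23019/24379)/2 = -3/2 + (1/2)*(-99204313/226261499) = -3/2 - 99204313/452522998 = -388994405/226261499 ≈ -1.7192)
(n + 6024)/(27511 + 12129) = (-388994405/226261499 + 6024)/(27511 + 12129) = (1362610275571/226261499)/39640 = (1362610275571/226261499)*(1/39640) = 1362610275571/8969005820360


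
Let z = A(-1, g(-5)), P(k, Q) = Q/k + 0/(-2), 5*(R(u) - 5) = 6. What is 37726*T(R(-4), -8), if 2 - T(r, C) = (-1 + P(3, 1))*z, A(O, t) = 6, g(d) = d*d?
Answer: 226356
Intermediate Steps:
g(d) = d**2
R(u) = 31/5 (R(u) = 5 + (1/5)*6 = 5 + 6/5 = 31/5)
P(k, Q) = Q/k (P(k, Q) = Q/k + 0*(-1/2) = Q/k + 0 = Q/k)
z = 6
T(r, C) = 6 (T(r, C) = 2 - (-1 + 1/3)*6 = 2 - (-2)*6/3 = 2 - 1*(-4) = 2 + 4 = 6)
37726*T(R(-4), -8) = 37726*6 = 226356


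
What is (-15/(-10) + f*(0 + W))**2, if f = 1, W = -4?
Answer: 25/4 ≈ 6.2500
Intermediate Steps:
(-15/(-10) + f*(0 + W))**2 = (-15/(-10) + 1*(0 - 4))**2 = (-15*(-1/10) + 1*(-4))**2 = (3/2 - 4)**2 = (-5/2)**2 = 25/4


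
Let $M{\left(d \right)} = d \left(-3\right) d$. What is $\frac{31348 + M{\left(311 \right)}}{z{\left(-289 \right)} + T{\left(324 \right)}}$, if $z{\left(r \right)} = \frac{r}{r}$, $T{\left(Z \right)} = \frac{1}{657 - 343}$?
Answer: $- \frac{16253582}{63} \approx -2.5799 \cdot 10^{5}$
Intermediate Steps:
$T{\left(Z \right)} = \frac{1}{314}$
$M{\left(d \right)} = - 3 d^{2}$ ($M{\left(d \right)} = - 3 d d = - 3 d^{2}$)
$z{\left(r \right)} = 1$
$\frac{31348 + M{\left(311 \right)}}{z{\left(-289 \right)} + T{\left(324 \right)}} = \frac{31348 - 3 \cdot 311^{2}}{1 + \frac{1}{314}} = \frac{31348 - 290163}{\frac{315}{314}} = \left(31348 - 290163\right) \frac{314}{315} = \left(-258815\right) \frac{314}{315} = - \frac{16253582}{63}$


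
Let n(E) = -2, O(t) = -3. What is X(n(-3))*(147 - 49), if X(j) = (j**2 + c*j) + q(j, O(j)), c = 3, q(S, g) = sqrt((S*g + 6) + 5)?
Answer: -196 + 98*sqrt(17) ≈ 208.06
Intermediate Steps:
q(S, g) = sqrt(11 + S*g) (q(S, g) = sqrt((6 + S*g) + 5) = sqrt(11 + S*g))
X(j) = j**2 + sqrt(11 - 3*j) + 3*j (X(j) = (j**2 + 3*j) + sqrt(11 + j*(-3)) = (j**2 + 3*j) + sqrt(11 - 3*j) = j**2 + sqrt(11 - 3*j) + 3*j)
X(n(-3))*(147 - 49) = ((-2)**2 + sqrt(11 - 3*(-2)) + 3*(-2))*(147 - 49) = (4 + sqrt(11 + 6) - 6)*98 = (4 + sqrt(17) - 6)*98 = (-2 + sqrt(17))*98 = -196 + 98*sqrt(17)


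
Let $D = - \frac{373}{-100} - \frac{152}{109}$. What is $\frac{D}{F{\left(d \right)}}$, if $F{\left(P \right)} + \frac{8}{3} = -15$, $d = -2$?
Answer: $- \frac{76371}{577700} \approx -0.1322$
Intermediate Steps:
$D = \frac{25457}{10900}$ ($D = \left(-373\right) \left(- \frac{1}{100}\right) - \frac{152}{109} = \frac{373}{100} - \frac{152}{109} = \frac{25457}{10900} \approx 2.3355$)
$F{\left(P \right)} = - \frac{53}{3}$ ($F{\left(P \right)} = - \frac{8}{3} - 15 = - \frac{53}{3}$)
$\frac{D}{F{\left(d \right)}} = \frac{25457}{10900 \left(- \frac{53}{3}\right)} = \frac{25457}{10900} \left(- \frac{3}{53}\right) = - \frac{76371}{577700}$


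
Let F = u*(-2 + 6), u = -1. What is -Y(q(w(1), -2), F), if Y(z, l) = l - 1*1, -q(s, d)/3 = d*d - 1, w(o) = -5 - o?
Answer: 5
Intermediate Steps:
q(s, d) = 3 - 3*d² (q(s, d) = -3*(d*d - 1) = -3*(d² - 1) = -3*(-1 + d²) = 3 - 3*d²)
F = -4 (F = -(-2 + 6) = -1*4 = -4)
Y(z, l) = -1 + l (Y(z, l) = l - 1 = -1 + l)
-Y(q(w(1), -2), F) = -(-1 - 4) = -1*(-5) = 5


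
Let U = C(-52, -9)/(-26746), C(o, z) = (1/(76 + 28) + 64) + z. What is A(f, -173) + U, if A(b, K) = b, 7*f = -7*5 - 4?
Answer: -108521823/19471088 ≈ -5.5735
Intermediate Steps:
f = -39/7 (f = (-7*5 - 4)/7 = (-35 - 4)/7 = (⅐)*(-39) = -39/7 ≈ -5.5714)
C(o, z) = 6657/104 + z (C(o, z) = (1/104 + 64) + z = 6657/104 + z)
U = -5721/2781584 (U = (6657/104 - 9)/(-26746) = (5721/104)*(-1/26746) = -5721/2781584 ≈ -0.0020567)
A(f, -173) + U = -39/7 - 5721/2781584 = -108521823/19471088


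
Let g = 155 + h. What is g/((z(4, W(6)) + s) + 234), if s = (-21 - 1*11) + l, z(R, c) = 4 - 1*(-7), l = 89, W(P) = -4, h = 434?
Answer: 589/302 ≈ 1.9503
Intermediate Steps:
z(R, c) = 11 (z(R, c) = 4 + 7 = 11)
s = 57 (s = (-21 - 1*11) + 89 = (-21 - 11) + 89 = -32 + 89 = 57)
g = 589 (g = 155 + 434 = 589)
g/((z(4, W(6)) + s) + 234) = 589/((11 + 57) + 234) = 589/(68 + 234) = 589/302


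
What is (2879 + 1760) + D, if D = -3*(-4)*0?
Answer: 4639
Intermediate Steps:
D = 0 (D = 12*0 = 0)
(2879 + 1760) + D = (2879 + 1760) + 0 = 4639 + 0 = 4639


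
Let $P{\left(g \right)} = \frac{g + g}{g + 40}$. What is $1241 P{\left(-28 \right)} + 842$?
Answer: $- \frac{14848}{3} \approx -4949.3$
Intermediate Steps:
$P{\left(g \right)} = \frac{2 g}{40 + g}$
$1241 P{\left(-28 \right)} + 842 = 1241 \cdot 2 \left(-28\right) \frac{1}{40 - 28} + 842 = 1241 \cdot 2 \left(-28\right) \frac{1}{12} + 842 = 1241 \left(- \frac{14}{3}\right) + 842 = - \frac{17374}{3} + 842 = - \frac{14848}{3}$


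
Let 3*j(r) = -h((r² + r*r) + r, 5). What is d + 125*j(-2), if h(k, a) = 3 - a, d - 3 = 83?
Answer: 508/3 ≈ 169.33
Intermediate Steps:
d = 86 (d = 3 + 83 = 86)
j(r) = ⅔ (j(r) = (-(3 - 1*5))/3 = (-(3 - 5))/3 = (-1*(-2))/3 = (⅓)*2 = ⅔)
d + 125*j(-2) = 86 + 125*(⅔) = 86 + 250/3 = 508/3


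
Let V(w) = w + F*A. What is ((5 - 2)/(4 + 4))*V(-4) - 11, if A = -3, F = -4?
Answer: -8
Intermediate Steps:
V(w) = 12 + w (V(w) = w - 4*(-3) = w + 12 = 12 + w)
((5 - 2)/(4 + 4))*V(-4) - 11 = ((5 - 2)/(4 + 4))*(12 - 4) - 11 = (3/8)*8 - 11 = 3 - 11 = -8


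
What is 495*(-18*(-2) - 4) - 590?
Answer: 15250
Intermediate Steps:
495*(-18*(-2) - 4) - 590 = 495*(36 - 4) - 590 = 495*32 - 590 = 15840 - 590 = 15250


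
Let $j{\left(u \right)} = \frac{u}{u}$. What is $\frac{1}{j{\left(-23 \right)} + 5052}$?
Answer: $\frac{1}{5053} \approx 0.0001979$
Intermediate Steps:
$j{\left(u \right)} = 1$
$\frac{1}{j{\left(-23 \right)} + 5052} = \frac{1}{1 + 5052} = \frac{1}{5053}$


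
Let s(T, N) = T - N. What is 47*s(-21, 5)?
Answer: -1222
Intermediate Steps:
47*s(-21, 5) = 47*(-21 - 1*5) = 47*(-21 - 5) = 47*(-26) = -1222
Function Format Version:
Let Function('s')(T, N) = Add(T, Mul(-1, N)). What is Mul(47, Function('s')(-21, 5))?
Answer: -1222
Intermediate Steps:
Mul(47, Function('s')(-21, 5)) = Mul(47, Add(-21, Mul(-1, 5))) = Mul(47, Add(-21, -5)) = Mul(47, -26) = -1222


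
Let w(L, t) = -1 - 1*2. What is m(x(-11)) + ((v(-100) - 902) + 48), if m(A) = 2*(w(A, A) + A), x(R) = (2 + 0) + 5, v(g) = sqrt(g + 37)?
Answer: -846 + 3*I*sqrt(7) ≈ -846.0 + 7.9373*I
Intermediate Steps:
v(g) = sqrt(37 + g)
w(L, t) = -3 (w(L, t) = -1 - 2 = -3)
x(R) = 7 (x(R) = 2 + 5 = 7)
m(A) = -6 + 2*A (m(A) = 2*(-3 + A) = -6 + 2*A)
m(x(-11)) + ((v(-100) - 902) + 48) = (-6 + 2*7) + ((sqrt(37 - 100) - 902) + 48) = (-6 + 14) + ((sqrt(-63) - 902) + 48) = 8 + ((3*I*sqrt(7) - 902) + 48) = 8 + ((-902 + 3*I*sqrt(7)) + 48) = 8 + (-854 + 3*I*sqrt(7)) = -846 + 3*I*sqrt(7)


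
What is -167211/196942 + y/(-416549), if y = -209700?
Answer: -28352837439/82035993158 ≈ -0.34561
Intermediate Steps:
-167211/196942 + y/(-416549) = -167211/196942 - 209700/(-416549) = -167211*1/196942 - 209700*(-1/416549) = -167211/196942 + 209700/416549 = -28352837439/82035993158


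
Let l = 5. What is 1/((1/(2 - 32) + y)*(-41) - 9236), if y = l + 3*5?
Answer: -30/301639 ≈ -9.9457e-5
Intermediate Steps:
y = 20 (y = 5 + 3*5 = 5 + 15 = 20)
1/((1/(2 - 32) + y)*(-41) - 9236) = 1/((1/(2 - 32) + 20)*(-41) - 9236) = 1/((1/(-30) + 20)*(-41) - 9236) = 1/((-1/30 + 20)*(-41) - 9236) = 1/((599/30)*(-41) - 9236) = 1/(-24559/30 - 9236) = 1/(-301639/30) = -30/301639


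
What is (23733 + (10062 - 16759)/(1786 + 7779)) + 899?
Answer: 235598383/9565 ≈ 24631.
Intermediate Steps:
(23733 + (10062 - 16759)/(1786 + 7779)) + 899 = (23733 - 6697/9565) + 899 = 226999448/9565 + 899 = 235598383/9565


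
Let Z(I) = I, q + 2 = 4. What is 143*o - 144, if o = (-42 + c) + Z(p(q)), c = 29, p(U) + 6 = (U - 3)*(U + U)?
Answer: -3433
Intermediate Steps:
q = 2 (q = -2 + 4 = 2)
p(U) = -6 + 2*U*(-3 + U) (p(U) = -6 + (U - 3)*(U + U) = -6 + (-3 + U)*(2*U) = -6 + 2*U*(-3 + U))
o = -23 (o = (-42 + 29) + (-6 - 6*2 + 2*2²) = -13 + (-6 - 12 + 2*4) = -13 + (-6 - 12 + 8) = -13 - 10 = -23)
143*o - 144 = 143*(-23) - 144 = -3289 - 144 = -3433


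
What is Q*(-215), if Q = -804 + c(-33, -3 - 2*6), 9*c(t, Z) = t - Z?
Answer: 173290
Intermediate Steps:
c(t, Z) = -Z/9 + t/9 (c(t, Z) = (t - Z)/9 = -Z/9 + t/9)
Q = -806 (Q = -804 + (-(-3 - 2*6)/9 + (⅑)*(-33)) = -804 + (-(-3 - 12)/9 - 11/3) = -804 + (-⅑*(-15) - 11/3) = -804 + (5/3 - 11/3) = -804 - 2 = -806)
Q*(-215) = -806*(-215) = 173290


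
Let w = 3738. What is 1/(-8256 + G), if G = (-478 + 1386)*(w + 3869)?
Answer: 1/6898900 ≈ 1.4495e-7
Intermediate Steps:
G = 6907156 (G = (-478 + 1386)*(3738 + 3869) = 908*7607 = 6907156)
1/(-8256 + G) = 1/(-8256 + 6907156) = 1/6898900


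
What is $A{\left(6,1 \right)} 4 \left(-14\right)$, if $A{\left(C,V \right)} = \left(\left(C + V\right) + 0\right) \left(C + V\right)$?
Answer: $-2744$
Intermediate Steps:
$A{\left(C,V \right)} = \left(C + V\right)^{2}$ ($A{\left(C,V \right)} = \left(C + V\right) \left(C + V\right) = \left(C + V\right)^{2}$)
$A{\left(6,1 \right)} 4 \left(-14\right) = \left(6 + 1\right)^{2} \cdot 4 \left(-14\right) = 7^{2} \cdot 4 \left(-14\right) = 49 \cdot 4 \left(-14\right) = 196 \left(-14\right) = -2744$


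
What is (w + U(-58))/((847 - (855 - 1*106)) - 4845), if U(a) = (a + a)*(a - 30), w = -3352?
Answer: -6856/4747 ≈ -1.4443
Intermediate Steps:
U(a) = 2*a*(-30 + a) (U(a) = (2*a)*(-30 + a) = 2*a*(-30 + a))
(w + U(-58))/((847 - (855 - 1*106)) - 4845) = (-3352 + 2*(-58)*(-30 - 58))/((847 - (855 - 1*106)) - 4845) = (-3352 + 2*(-58)*(-88))/((847 - (855 - 106)) - 4845) = (-3352 + 10208)/((847 - 1*749) - 4845) = 6856/((847 - 749) - 4845) = 6856/(98 - 4845) = 6856/(-4747) = 6856*(-1/4747) = -6856/4747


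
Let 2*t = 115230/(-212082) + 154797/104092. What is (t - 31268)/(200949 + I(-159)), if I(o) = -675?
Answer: -76695909654855/491250749292784 ≈ -0.15612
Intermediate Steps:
t = 3472522699/7358679848 (t = (115230/(-212082) + 154797/104092)/2 = (115230*(-1/212082) + 154797*(1/104092))/2 = (-19205/35347 + 154797/104092)/2 = (½)*(3472522699/3679339924) = 3472522699/7358679848 ≈ 0.47189)
(t - 31268)/(200949 + I(-159)) = (3472522699/7358679848 - 31268)/(200949 - 675) = -230087728964565/7358679848/200274 = -230087728964565/7358679848*1/200274 = -76695909654855/491250749292784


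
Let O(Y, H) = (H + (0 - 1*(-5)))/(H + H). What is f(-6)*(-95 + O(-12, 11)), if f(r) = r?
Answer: 6222/11 ≈ 565.64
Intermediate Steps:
O(Y, H) = (5 + H)/(2*H) (O(Y, H) = (H + (0 + 5))/((2*H)) = (H + 5)*(1/(2*H)) = (5 + H)*(1/(2*H)) = (5 + H)/(2*H))
f(-6)*(-95 + O(-12, 11)) = -6*(-95 + (½)*(5 + 11)/11) = -6*(-95 + (½)*(1/11)*16) = -6*(-95 + 8/11) = -6*(-1037/11) = 6222/11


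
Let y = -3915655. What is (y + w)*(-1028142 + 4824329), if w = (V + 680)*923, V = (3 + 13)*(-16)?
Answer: -13378913232661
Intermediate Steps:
V = -256 (V = 16*(-16) = -256)
w = 391352 (w = (-256 + 680)*923 = 424*923 = 391352)
(y + w)*(-1028142 + 4824329) = (-3915655 + 391352)*(-1028142 + 4824329) = -3524303*3796187 = -13378913232661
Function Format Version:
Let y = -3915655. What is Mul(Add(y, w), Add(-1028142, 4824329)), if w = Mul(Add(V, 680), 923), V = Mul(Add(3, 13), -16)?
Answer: -13378913232661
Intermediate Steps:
V = -256 (V = Mul(16, -16) = -256)
w = 391352 (w = Mul(Add(-256, 680), 923) = Mul(424, 923) = 391352)
Mul(Add(y, w), Add(-1028142, 4824329)) = Mul(Add(-3915655, 391352), Add(-1028142, 4824329)) = Mul(-3524303, 3796187) = -13378913232661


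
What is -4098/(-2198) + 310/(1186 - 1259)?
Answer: -191113/80227 ≈ -2.3822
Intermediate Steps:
-4098/(-2198) + 310/(1186 - 1259) = -4098*(-1/2198) + 310/(-73) = 2049/1099 + 310*(-1/73) = 2049/1099 - 310/73 = -191113/80227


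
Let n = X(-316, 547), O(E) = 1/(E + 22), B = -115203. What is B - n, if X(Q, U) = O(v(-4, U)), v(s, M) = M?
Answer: -65550508/569 ≈ -1.1520e+5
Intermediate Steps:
O(E) = 1/(22 + E)
X(Q, U) = 1/(22 + U)
n = 1/569 (n = 1/(22 + 547) = 1/569 ≈ 0.0017575)
B - n = -115203 - 1*1/569 = -115203 - 1/569 = -65550508/569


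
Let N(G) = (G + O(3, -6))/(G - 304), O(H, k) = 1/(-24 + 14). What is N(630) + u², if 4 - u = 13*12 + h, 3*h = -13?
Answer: 639828431/29340 ≈ 21807.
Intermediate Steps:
h = -13/3 (h = (⅓)*(-13) = -13/3 ≈ -4.3333)
O(H, k) = -⅒ (O(H, k) = 1/(-10) = -⅒)
u = -443/3 (u = 4 - (13*12 - 13/3) = 4 - (156 - 13/3) = 4 - 1*455/3 = 4 - 455/3 = -443/3 ≈ -147.67)
N(G) = (-⅒ + G)/(-304 + G) (N(G) = (G - ⅒)/(G - 304) = (-⅒ + G)/(-304 + G))
N(630) + u² = (-⅒ + 630)/(-304 + 630) + (-443/3)² = (6299/10)/326 + 196249/9 = (1/326)*(6299/10) + 196249/9 = 6299/3260 + 196249/9 = 639828431/29340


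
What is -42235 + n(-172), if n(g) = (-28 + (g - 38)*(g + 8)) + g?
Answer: -7995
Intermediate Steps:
n(g) = -28 + g + (-38 + g)*(8 + g) (n(g) = (-28 + (-38 + g)*(8 + g)) + g = -28 + g + (-38 + g)*(8 + g))
-42235 + n(-172) = -42235 + (-332 + (-172)² - 29*(-172)) = -42235 + (-332 + 29584 + 4988) = -42235 + 34240 = -7995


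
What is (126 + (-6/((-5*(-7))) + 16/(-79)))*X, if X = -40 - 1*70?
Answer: -7641832/553 ≈ -13819.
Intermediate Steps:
X = -110 (X = -40 - 70 = -110)
(126 + (-6/((-5*(-7))) + 16/(-79)))*X = (126 + (-6/((-5*(-7))) + 16/(-79)))*(-110) = (126 + (-6/35 + 16*(-1/79)))*(-110) = (126 + (-6*1/35 - 16/79))*(-110) = (126 + (-6/35 - 16/79))*(-110) = (126 - 1034/2765)*(-110) = (347356/2765)*(-110) = -7641832/553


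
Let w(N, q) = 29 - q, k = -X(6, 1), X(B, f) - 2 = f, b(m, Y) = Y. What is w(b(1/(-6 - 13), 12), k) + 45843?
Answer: 45875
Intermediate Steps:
X(B, f) = 2 + f
k = -3 (k = -(2 + 1) = -1*3 = -3)
w(b(1/(-6 - 13), 12), k) + 45843 = (29 - 1*(-3)) + 45843 = (29 + 3) + 45843 = 32 + 45843 = 45875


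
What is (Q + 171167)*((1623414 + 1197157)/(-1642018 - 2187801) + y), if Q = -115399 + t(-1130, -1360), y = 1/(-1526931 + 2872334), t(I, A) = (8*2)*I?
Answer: -20431207804902896/736092853151 ≈ -27756.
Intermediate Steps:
t(I, A) = 16*I
y = 1/1345403 ≈ 7.4327e-7
Q = -133479 (Q = -115399 + 16*(-1130) = -115399 - 18080 = -133479)
(Q + 171167)*((1623414 + 1197157)/(-1642018 - 2187801) + y) = (-133479 + 171167)*((1623414 + 1197157)/(-1642018 - 2187801) + 1/1345403) = 37688*(2820571/(-3829819) + 1/1345403) = 37688*(2820571*(-1/3829819) + 1/1345403) = 37688*(-2820571/3829819 + 1/1345403) = 37688*(-3794800855294/5152649972057) = -20431207804902896/736092853151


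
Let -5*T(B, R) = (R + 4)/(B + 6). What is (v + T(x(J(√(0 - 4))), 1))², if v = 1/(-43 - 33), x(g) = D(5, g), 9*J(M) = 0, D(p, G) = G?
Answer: 1681/51984 ≈ 0.032337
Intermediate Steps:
J(M) = 0 (J(M) = (⅑)*0 = 0)
x(g) = g
v = -1/76 (v = 1/(-76) = -1/76 ≈ -0.013158)
T(B, R) = -(4 + R)/(5*(6 + B)) (T(B, R) = -(R + 4)/(5*(B + 6)) = -(4 + R)/(5*(6 + B)))
(v + T(x(J(√(0 - 4))), 1))² = (-1/76 + (-4 - 1*1)/(5*(6 + 0)))² = (-1/76 + (⅕)*(-4 - 1)/6)² = (-1/76 + (⅕)*(⅙)*(-5))² = (-1/76 - ⅙)² = (-41/228)² = 1681/51984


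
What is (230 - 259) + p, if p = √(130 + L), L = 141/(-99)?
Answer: -29 + √140019/33 ≈ -17.661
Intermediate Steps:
L = -47/33 (L = 141*(-1/99) = -47/33 ≈ -1.4242)
p = √140019/33 (p = √(130 - 47/33) = √(4243/33) = √140019/33 ≈ 11.339)
(230 - 259) + p = (230 - 259) + √140019/33 = -29 + √140019/33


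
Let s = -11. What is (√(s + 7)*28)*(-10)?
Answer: -560*I ≈ -560.0*I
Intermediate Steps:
(√(s + 7)*28)*(-10) = (√(-11 + 7)*28)*(-10) = (√(-4)*28)*(-10) = ((2*I)*28)*(-10) = (56*I)*(-10) = -560*I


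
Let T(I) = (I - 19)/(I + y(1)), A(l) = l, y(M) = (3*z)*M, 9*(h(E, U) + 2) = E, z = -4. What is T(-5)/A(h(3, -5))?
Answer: -72/85 ≈ -0.84706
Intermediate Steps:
h(E, U) = -2 + E/9
y(M) = -12*M (y(M) = (3*(-4))*M = -12*M)
T(I) = (-19 + I)/(-12 + I) (T(I) = (I - 19)/(I - 12*1) = (-19 + I)/(I - 12) = (-19 + I)/(-12 + I))
T(-5)/A(h(3, -5)) = ((-19 - 5)/(-12 - 5))/(-2 + (1/9)*3) = (-24/(-17))/(-2 + 1/3) = (-1/17*(-24))/(-5/3) = (24/17)*(-3/5) = -72/85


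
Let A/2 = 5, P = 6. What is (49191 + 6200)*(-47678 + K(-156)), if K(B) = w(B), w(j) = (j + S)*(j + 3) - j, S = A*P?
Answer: -1818708094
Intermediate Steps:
A = 10 (A = 2*5 = 10)
S = 60 (S = 10*6 = 60)
w(j) = -j + (3 + j)*(60 + j) (w(j) = (j + 60)*(j + 3) - j = (60 + j)*(3 + j) - j = (3 + j)*(60 + j) - j = -j + (3 + j)*(60 + j))
K(B) = 180 + B² + 62*B
(49191 + 6200)*(-47678 + K(-156)) = (49191 + 6200)*(-47678 + (180 + (-156)² + 62*(-156))) = 55391*(-47678 + (180 + 24336 - 9672)) = 55391*(-47678 + 14844) = 55391*(-32834) = -1818708094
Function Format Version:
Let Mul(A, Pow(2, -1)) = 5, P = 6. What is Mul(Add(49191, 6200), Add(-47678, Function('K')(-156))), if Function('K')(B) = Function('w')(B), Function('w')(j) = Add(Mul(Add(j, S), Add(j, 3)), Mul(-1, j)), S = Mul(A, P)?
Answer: -1818708094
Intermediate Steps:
A = 10 (A = Mul(2, 5) = 10)
S = 60 (S = Mul(10, 6) = 60)
Function('w')(j) = Add(Mul(-1, j), Mul(Add(3, j), Add(60, j))) (Function('w')(j) = Add(Mul(Add(j, 60), Add(j, 3)), Mul(-1, j)) = Add(Mul(Add(60, j), Add(3, j)), Mul(-1, j)) = Add(Mul(Add(3, j), Add(60, j)), Mul(-1, j)) = Add(Mul(-1, j), Mul(Add(3, j), Add(60, j))))
Function('K')(B) = Add(180, Pow(B, 2), Mul(62, B))
Mul(Add(49191, 6200), Add(-47678, Function('K')(-156))) = Mul(Add(49191, 6200), Add(-47678, Add(180, Pow(-156, 2), Mul(62, -156)))) = Mul(55391, Add(-47678, Add(180, 24336, -9672))) = Mul(55391, Add(-47678, 14844)) = Mul(55391, -32834) = -1818708094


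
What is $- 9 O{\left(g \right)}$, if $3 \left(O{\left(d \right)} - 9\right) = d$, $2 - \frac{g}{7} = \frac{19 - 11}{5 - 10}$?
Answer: $- \frac{783}{5} \approx -156.6$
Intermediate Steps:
$g = \frac{126}{5}$ ($g = 14 - 7 \frac{19 - 11}{5 - 10} = 14 - 7 \frac{8}{-5} = 14 - 7 \cdot 8 \left(- \frac{1}{5}\right) = 14 - - \frac{56}{5} = 14 + \frac{56}{5} = \frac{126}{5} \approx 25.2$)
$O{\left(d \right)} = 9 + \frac{d}{3}$
$- 9 O{\left(g \right)} = - 9 \left(9 + \frac{1}{3} \cdot \frac{126}{5}\right) = - 9 \left(9 + \frac{42}{5}\right) = \left(-9\right) \frac{87}{5} = - \frac{783}{5}$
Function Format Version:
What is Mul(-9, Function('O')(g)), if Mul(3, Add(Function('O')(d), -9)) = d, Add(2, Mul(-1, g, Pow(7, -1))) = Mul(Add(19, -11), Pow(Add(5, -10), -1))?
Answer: Rational(-783, 5) ≈ -156.60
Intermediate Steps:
g = Rational(126, 5) (g = Add(14, Mul(-7, Mul(Add(19, -11), Pow(Add(5, -10), -1)))) = Add(14, Mul(-7, Mul(8, Pow(-5, -1)))) = Add(14, Mul(-7, Mul(8, Rational(-1, 5)))) = Add(14, Mul(-7, Rational(-8, 5))) = Add(14, Rational(56, 5)) = Rational(126, 5) ≈ 25.200)
Function('O')(d) = Add(9, Mul(Rational(1, 3), d))
Mul(-9, Function('O')(g)) = Mul(-9, Add(9, Mul(Rational(1, 3), Rational(126, 5)))) = Mul(-9, Add(9, Rational(42, 5))) = Mul(-9, Rational(87, 5)) = Rational(-783, 5)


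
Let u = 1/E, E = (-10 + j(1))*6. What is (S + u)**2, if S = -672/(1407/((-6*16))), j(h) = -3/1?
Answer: 57383723401/27311076 ≈ 2101.1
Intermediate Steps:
j(h) = -3 (j(h) = -3*1 = -3)
S = 3072/67 (S = -672/(1407/(-96)) = -672/(1407*(-1/96)) = -672/(-469/32) = -672*(-32/469) = 3072/67 ≈ 45.851)
E = -78 (E = (-10 - 3)*6 = -13*6 = -78)
u = -1/78 (u = 1/(-78) = -1/78 ≈ -0.012821)
(S + u)**2 = (3072/67 - 1/78)**2 = (239549/5226)**2 = 57383723401/27311076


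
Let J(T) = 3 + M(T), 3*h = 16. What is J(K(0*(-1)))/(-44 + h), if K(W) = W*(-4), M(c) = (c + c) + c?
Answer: -9/116 ≈ -0.077586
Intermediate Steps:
h = 16/3 (h = (1/3)*16 = 16/3 ≈ 5.3333)
M(c) = 3*c (M(c) = 2*c + c = 3*c)
K(W) = -4*W
J(T) = 3 + 3*T
J(K(0*(-1)))/(-44 + h) = (3 + 3*(-0*(-1)))/(-44 + 16/3) = (3 + 3*(-4*0))/(-116/3) = -3*(3 + 3*0)/116 = -3*(3 + 0)/116 = -3/116*3 = -9/116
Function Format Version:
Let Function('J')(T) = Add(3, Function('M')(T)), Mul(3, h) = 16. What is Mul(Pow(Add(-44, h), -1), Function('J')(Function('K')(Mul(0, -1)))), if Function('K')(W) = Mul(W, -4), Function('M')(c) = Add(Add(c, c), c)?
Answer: Rational(-9, 116) ≈ -0.077586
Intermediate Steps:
h = Rational(16, 3) (h = Mul(Rational(1, 3), 16) = Rational(16, 3) ≈ 5.3333)
Function('M')(c) = Mul(3, c) (Function('M')(c) = Add(Mul(2, c), c) = Mul(3, c))
Function('K')(W) = Mul(-4, W)
Function('J')(T) = Add(3, Mul(3, T))
Mul(Pow(Add(-44, h), -1), Function('J')(Function('K')(Mul(0, -1)))) = Mul(Pow(Add(-44, Rational(16, 3)), -1), Add(3, Mul(3, Mul(-4, Mul(0, -1))))) = Mul(Pow(Rational(-116, 3), -1), Add(3, Mul(3, Mul(-4, 0)))) = Mul(Rational(-3, 116), Add(3, Mul(3, 0))) = Mul(Rational(-3, 116), Add(3, 0)) = Mul(Rational(-3, 116), 3) = Rational(-9, 116)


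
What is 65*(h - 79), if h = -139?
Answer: -14170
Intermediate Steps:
65*(h - 79) = 65*(-139 - 79) = 65*(-218) = -14170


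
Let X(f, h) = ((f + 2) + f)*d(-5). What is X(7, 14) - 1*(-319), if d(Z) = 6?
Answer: 415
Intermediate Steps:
X(f, h) = 12 + 12*f (X(f, h) = ((f + 2) + f)*6 = ((2 + f) + f)*6 = (2 + 2*f)*6 = 12 + 12*f)
X(7, 14) - 1*(-319) = (12 + 12*7) - 1*(-319) = (12 + 84) + 319 = 96 + 319 = 415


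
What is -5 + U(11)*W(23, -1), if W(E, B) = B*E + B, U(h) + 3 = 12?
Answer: -221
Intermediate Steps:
U(h) = 9 (U(h) = -3 + 12 = 9)
W(E, B) = B + B*E
-5 + U(11)*W(23, -1) = -5 + 9*(-(1 + 23)) = -5 + 9*(-1*24) = -5 + 9*(-24) = -5 - 216 = -221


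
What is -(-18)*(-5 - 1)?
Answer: -108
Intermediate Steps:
-(-18)*(-5 - 1) = -(-18)*(-6) = -1*108 = -108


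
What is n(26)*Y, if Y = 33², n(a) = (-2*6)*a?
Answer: -339768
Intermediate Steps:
n(a) = -12*a
Y = 1089
n(26)*Y = -12*26*1089 = -312*1089 = -339768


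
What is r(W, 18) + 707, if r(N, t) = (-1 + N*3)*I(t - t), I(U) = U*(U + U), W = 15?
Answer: 707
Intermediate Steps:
I(U) = 2*U**2 (I(U) = U*(2*U) = 2*U**2)
r(N, t) = 0 (r(N, t) = (-1 + N*3)*(2*(t - t)**2) = (-1 + 3*N)*(2*0**2) = (-1 + 3*N)*(2*0) = (-1 + 3*N)*0 = 0)
r(W, 18) + 707 = 0 + 707 = 707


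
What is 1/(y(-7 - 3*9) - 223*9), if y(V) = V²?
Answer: -1/851 ≈ -0.0011751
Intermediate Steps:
1/(y(-7 - 3*9) - 223*9) = 1/((-7 - 3*9)² - 223*9) = 1/((-7 - 27)² - 2007) = 1/((-34)² - 2007) = 1/(1156 - 2007) = 1/(-851) = -1/851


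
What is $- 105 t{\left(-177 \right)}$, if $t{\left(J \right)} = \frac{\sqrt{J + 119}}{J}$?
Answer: $\frac{35 i \sqrt{58}}{59} \approx 4.5178 i$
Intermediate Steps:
$t{\left(J \right)} = \frac{\sqrt{119 + J}}{J}$
$- 105 t{\left(-177 \right)} = - 105 \frac{\sqrt{119 - 177}}{-177} = - 105 \left(- \frac{\sqrt{-58}}{177}\right) = - 105 \left(- \frac{i \sqrt{58}}{177}\right) = \frac{35 i \sqrt{58}}{59}$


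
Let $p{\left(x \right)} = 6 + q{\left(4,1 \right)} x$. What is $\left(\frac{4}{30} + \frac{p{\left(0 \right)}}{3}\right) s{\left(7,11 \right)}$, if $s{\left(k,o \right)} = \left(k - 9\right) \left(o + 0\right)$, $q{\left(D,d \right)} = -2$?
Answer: $- \frac{704}{15} \approx -46.933$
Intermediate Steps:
$s{\left(k,o \right)} = o \left(-9 + k\right)$ ($s{\left(k,o \right)} = \left(-9 + k\right) o = o \left(-9 + k\right)$)
$p{\left(x \right)} = 6 - 2 x$
$\left(\frac{4}{30} + \frac{p{\left(0 \right)}}{3}\right) s{\left(7,11 \right)} = \left(\frac{4}{30} + \frac{6 - 0}{3}\right) 11 \left(-9 + 7\right) = \left(4 \cdot \frac{1}{30} + \left(6 + 0\right) \frac{1}{3}\right) 11 \left(-2\right) = \left(\frac{2}{15} + 6 \cdot \frac{1}{3}\right) \left(-22\right) = \left(\frac{2}{15} + 2\right) \left(-22\right) = \frac{32}{15} \left(-22\right) = - \frac{704}{15}$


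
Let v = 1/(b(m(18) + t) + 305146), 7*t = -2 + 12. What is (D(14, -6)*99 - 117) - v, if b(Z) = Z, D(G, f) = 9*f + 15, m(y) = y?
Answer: -8497636531/2136158 ≈ -3978.0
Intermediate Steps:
t = 10/7 (t = (-2 + 12)/7 = (⅐)*10 = 10/7 ≈ 1.4286)
D(G, f) = 15 + 9*f
v = 7/2136158 (v = 1/((18 + 10/7) + 305146) = 1/(136/7 + 305146) = 1/(2136158/7) = 7/2136158 ≈ 3.2769e-6)
(D(14, -6)*99 - 117) - v = ((15 + 9*(-6))*99 - 117) - 1*7/2136158 = ((15 - 54)*99 - 117) - 7/2136158 = (-39*99 - 117) - 7/2136158 = (-3861 - 117) - 7/2136158 = -3978 - 7/2136158 = -8497636531/2136158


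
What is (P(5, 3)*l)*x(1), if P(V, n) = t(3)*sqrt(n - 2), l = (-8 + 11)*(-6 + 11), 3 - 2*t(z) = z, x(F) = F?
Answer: 0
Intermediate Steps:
t(z) = 3/2 - z/2
l = 15 (l = 3*5 = 15)
P(V, n) = 0 (P(V, n) = (3/2 - 1/2*3)*sqrt(n - 2) = (3/2 - 3/2)*sqrt(-2 + n) = 0*sqrt(-2 + n) = 0)
(P(5, 3)*l)*x(1) = (0*15)*1 = 0*1 = 0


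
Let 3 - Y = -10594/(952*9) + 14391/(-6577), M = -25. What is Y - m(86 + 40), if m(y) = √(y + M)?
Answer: 181017017/28175868 - √101 ≈ -3.6253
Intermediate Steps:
m(y) = √(-25 + y) (m(y) = √(y - 25) = √(-25 + y))
Y = 181017017/28175868 (Y = 3 - (-10594/(952*9) + 14391/(-6577)) = 3 - (-10594/8568 + 14391*(-1/6577)) = 3 - (-10594*1/8568 - 14391/6577) = 3 - (-5297/4284 - 14391/6577) = 3 - 1*(-96489413/28175868) = 3 + 96489413/28175868 = 181017017/28175868 ≈ 6.4245)
Y - m(86 + 40) = 181017017/28175868 - √(-25 + (86 + 40)) = 181017017/28175868 - √(-25 + 126) = 181017017/28175868 - √101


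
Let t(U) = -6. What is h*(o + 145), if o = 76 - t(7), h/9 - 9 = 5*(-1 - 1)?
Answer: -2043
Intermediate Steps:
h = -9 (h = 81 + 9*(5*(-1 - 1)) = 81 + 9*(5*(-2)) = 81 + 9*(-10) = 81 - 90 = -9)
o = 82 (o = 76 - 1*(-6) = 76 + 6 = 82)
h*(o + 145) = -9*(82 + 145) = -9*227 = -2043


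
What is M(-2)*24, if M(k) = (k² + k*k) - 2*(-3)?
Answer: 336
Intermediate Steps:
M(k) = 6 + 2*k² (M(k) = (k² + k²) + 6 = 2*k² + 6 = 6 + 2*k²)
M(-2)*24 = (6 + 2*(-2)²)*24 = (6 + 2*4)*24 = (6 + 8)*24 = 14*24 = 336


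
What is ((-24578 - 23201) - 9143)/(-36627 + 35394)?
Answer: 18974/411 ≈ 46.165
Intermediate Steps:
((-24578 - 23201) - 9143)/(-36627 + 35394) = (-47779 - 9143)/(-1233) = -56922*(-1/1233) = 18974/411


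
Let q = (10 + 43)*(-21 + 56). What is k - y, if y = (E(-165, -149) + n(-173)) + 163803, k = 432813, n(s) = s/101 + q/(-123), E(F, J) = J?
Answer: 3343970891/12423 ≈ 2.6918e+5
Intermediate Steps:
q = 1855 (q = 53*35 = 1855)
n(s) = -1855/123 + s/101 (n(s) = s/101 + 1855/(-123) = s*(1/101) + 1855*(-1/123) = s/101 - 1855/123 = -1855/123 + s/101)
y = 2032865008/12423 (y = (-149 + (-1855/123 + (1/101)*(-173))) + 163803 = (-149 + (-1855/123 - 173/101)) + 163803 = (-149 - 208634/12423) + 163803 = -2059661/12423 + 163803 = 2032865008/12423 ≈ 1.6364e+5)
k - y = 432813 - 1*2032865008/12423 = 432813 - 2032865008/12423 = 3343970891/12423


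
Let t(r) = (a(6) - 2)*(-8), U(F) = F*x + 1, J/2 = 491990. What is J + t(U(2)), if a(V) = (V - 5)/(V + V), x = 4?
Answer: 2951986/3 ≈ 9.8400e+5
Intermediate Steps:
a(V) = (-5 + V)/(2*V) (a(V) = (-5 + V)/((2*V)) = (-5 + V)*(1/(2*V)) = (-5 + V)/(2*V))
J = 983980 (J = 2*491990 = 983980)
U(F) = 1 + 4*F (U(F) = F*4 + 1 = 4*F + 1 = 1 + 4*F)
t(r) = 46/3 (t(r) = ((1/2)*(-5 + 6)/6 - 2)*(-8) = ((1/2)*(1/6)*1 - 2)*(-8) = (1/12 - 2)*(-8) = -23/12*(-8) = 46/3)
J + t(U(2)) = 983980 + 46/3 = 2951986/3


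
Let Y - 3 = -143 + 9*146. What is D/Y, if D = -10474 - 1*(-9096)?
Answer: -689/587 ≈ -1.1738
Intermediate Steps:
Y = 1174 (Y = 3 + (-143 + 9*146) = 3 + (-143 + 1314) = 3 + 1171 = 1174)
D = -1378 (D = -10474 + 9096 = -1378)
D/Y = -1378/1174 = -1378*1/1174 = -689/587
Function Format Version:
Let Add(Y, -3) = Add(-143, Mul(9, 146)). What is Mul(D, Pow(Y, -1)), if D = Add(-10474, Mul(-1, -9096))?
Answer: Rational(-689, 587) ≈ -1.1738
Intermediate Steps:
Y = 1174 (Y = Add(3, Add(-143, Mul(9, 146))) = Add(3, Add(-143, 1314)) = Add(3, 1171) = 1174)
D = -1378 (D = Add(-10474, 9096) = -1378)
Mul(D, Pow(Y, -1)) = Mul(-1378, Pow(1174, -1)) = Mul(-1378, Rational(1, 1174)) = Rational(-689, 587)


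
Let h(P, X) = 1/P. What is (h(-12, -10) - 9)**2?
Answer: 11881/144 ≈ 82.507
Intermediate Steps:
(h(-12, -10) - 9)**2 = (1/(-12) - 9)**2 = (-1/12 - 9)**2 = (-109/12)**2 = 11881/144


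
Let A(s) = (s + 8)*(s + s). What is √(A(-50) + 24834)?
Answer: 3*√3226 ≈ 170.39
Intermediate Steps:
A(s) = 2*s*(8 + s) (A(s) = (8 + s)*(2*s) = 2*s*(8 + s))
√(A(-50) + 24834) = √(2*(-50)*(8 - 50) + 24834) = √(2*(-50)*(-42) + 24834) = √(4200 + 24834) = √29034 = 3*√3226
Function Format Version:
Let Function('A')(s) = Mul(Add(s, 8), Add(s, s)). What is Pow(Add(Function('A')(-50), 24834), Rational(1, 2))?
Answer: Mul(3, Pow(3226, Rational(1, 2))) ≈ 170.39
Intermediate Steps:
Function('A')(s) = Mul(2, s, Add(8, s)) (Function('A')(s) = Mul(Add(8, s), Mul(2, s)) = Mul(2, s, Add(8, s)))
Pow(Add(Function('A')(-50), 24834), Rational(1, 2)) = Pow(Add(Mul(2, -50, Add(8, -50)), 24834), Rational(1, 2)) = Pow(Add(Mul(2, -50, -42), 24834), Rational(1, 2)) = Pow(Add(4200, 24834), Rational(1, 2)) = Pow(29034, Rational(1, 2)) = Mul(3, Pow(3226, Rational(1, 2)))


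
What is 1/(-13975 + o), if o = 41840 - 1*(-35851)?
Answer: 1/63716 ≈ 1.5695e-5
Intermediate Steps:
o = 77691 (o = 41840 + 35851 = 77691)
1/(-13975 + o) = 1/(-13975 + 77691) = 1/63716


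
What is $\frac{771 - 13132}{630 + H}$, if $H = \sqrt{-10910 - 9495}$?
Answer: $- \frac{222498}{11923} + \frac{12361 i \sqrt{20405}}{417305} \approx -18.661 + 4.2312 i$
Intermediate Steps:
$H = i \sqrt{20405}$ ($H = \sqrt{-10910 - 9495} = \sqrt{-20405} = i \sqrt{20405} \approx 142.85 i$)
$\frac{771 - 13132}{630 + H} = \frac{771 - 13132}{630 + i \sqrt{20405}} = - \frac{12361}{630 + i \sqrt{20405}}$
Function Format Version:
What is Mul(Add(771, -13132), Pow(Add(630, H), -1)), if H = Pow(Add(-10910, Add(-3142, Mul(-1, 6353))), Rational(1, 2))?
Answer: Add(Rational(-222498, 11923), Mul(Rational(12361, 417305), I, Pow(20405, Rational(1, 2)))) ≈ Add(-18.661, Mul(4.2312, I))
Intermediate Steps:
H = Mul(I, Pow(20405, Rational(1, 2))) (H = Pow(Add(-10910, Add(-3142, -6353)), Rational(1, 2)) = Pow(Add(-10910, -9495), Rational(1, 2)) = Pow(-20405, Rational(1, 2)) = Mul(I, Pow(20405, Rational(1, 2))) ≈ Mul(142.85, I))
Mul(Add(771, -13132), Pow(Add(630, H), -1)) = Mul(Add(771, -13132), Pow(Add(630, Mul(I, Pow(20405, Rational(1, 2)))), -1)) = Mul(-12361, Pow(Add(630, Mul(I, Pow(20405, Rational(1, 2)))), -1))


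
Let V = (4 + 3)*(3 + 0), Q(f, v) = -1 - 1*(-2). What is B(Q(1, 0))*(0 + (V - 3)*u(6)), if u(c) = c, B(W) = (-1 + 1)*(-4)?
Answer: 0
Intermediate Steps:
Q(f, v) = 1 (Q(f, v) = -1 + 2 = 1)
B(W) = 0 (B(W) = 0*(-4) = 0)
V = 21 (V = 7*3 = 21)
B(Q(1, 0))*(0 + (V - 3)*u(6)) = 0*(0 + (21 - 3)*6) = 0*(0 + 18*6) = 0*(0 + 108) = 0*108 = 0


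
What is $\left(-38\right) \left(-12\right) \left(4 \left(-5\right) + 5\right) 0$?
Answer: $0$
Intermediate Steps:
$\left(-38\right) \left(-12\right) \left(4 \left(-5\right) + 5\right) 0 = 456 \left(-20 + 5\right) 0 = 456 \left(\left(-15\right) 0\right) = 456 \cdot 0 = 0$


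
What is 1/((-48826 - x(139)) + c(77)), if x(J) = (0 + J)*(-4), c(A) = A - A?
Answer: -1/48270 ≈ -2.0717e-5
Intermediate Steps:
c(A) = 0
x(J) = -4*J (x(J) = J*(-4) = -4*J)
1/((-48826 - x(139)) + c(77)) = 1/((-48826 - (-4)*139) + 0) = 1/((-48826 - 1*(-556)) + 0) = 1/((-48826 + 556) + 0) = 1/(-48270 + 0) = 1/(-48270) = -1/48270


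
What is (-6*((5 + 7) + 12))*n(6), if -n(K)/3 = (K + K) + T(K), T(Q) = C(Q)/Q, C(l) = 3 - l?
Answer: 4968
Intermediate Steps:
T(Q) = (3 - Q)/Q
n(K) = -6*K - 3*(3 - K)/K (n(K) = -3*((K + K) + (3 - K)/K) = -3*(2*K + (3 - K)/K) = -6*K - 3*(3 - K)/K)
(-6*((5 + 7) + 12))*n(6) = (-6*((5 + 7) + 12))*(3 - 9/6 - 6*6) = (-6*(12 + 12))*(3 - 9*1/6 - 36) = (-6*24)*(3 - 3/2 - 36) = -144*(-69/2) = 4968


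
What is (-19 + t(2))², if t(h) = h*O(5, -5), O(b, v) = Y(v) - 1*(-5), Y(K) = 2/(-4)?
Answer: 100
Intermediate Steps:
Y(K) = -½ (Y(K) = 2*(-¼) = -½)
O(b, v) = 9/2 (O(b, v) = -½ - 1*(-5) = -½ + 5 = 9/2)
t(h) = 9*h/2 (t(h) = h*(9/2) = 9*h/2)
(-19 + t(2))² = (-19 + (9/2)*2)² = (-19 + 9)² = (-10)² = 100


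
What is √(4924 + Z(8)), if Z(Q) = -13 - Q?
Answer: √4903 ≈ 70.021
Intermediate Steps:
√(4924 + Z(8)) = √(4924 + (-13 - 1*8)) = √(4924 + (-13 - 8)) = √(4924 - 21) = √4903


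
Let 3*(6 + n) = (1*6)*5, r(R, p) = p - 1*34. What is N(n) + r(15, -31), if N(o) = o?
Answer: -61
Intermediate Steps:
r(R, p) = -34 + p (r(R, p) = p - 34 = -34 + p)
n = 4 (n = -6 + ((1*6)*5)/3 = -6 + (6*5)/3 = -6 + (⅓)*30 = -6 + 10 = 4)
N(n) + r(15, -31) = 4 + (-34 - 31) = 4 - 65 = -61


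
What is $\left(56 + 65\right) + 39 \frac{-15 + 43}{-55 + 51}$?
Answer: $-152$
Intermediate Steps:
$\left(56 + 65\right) + 39 \frac{-15 + 43}{-55 + 51} = 121 + 39 \frac{28}{-4} = 121 + 39 \cdot 28 \left(- \frac{1}{4}\right) = 121 + 39 \left(-7\right) = 121 - 273 = -152$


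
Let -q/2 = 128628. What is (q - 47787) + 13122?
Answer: -291921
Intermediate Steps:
q = -257256 (q = -2*128628 = -257256)
(q - 47787) + 13122 = (-257256 - 47787) + 13122 = -305043 + 13122 = -291921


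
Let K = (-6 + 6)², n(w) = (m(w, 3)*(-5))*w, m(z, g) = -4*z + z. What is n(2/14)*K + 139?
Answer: 139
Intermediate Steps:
m(z, g) = -3*z
n(w) = 15*w² (n(w) = (-3*w*(-5))*w = (15*w)*w = 15*w²)
K = 0 (K = 0² = 0)
n(2/14)*K + 139 = (15*(2/14)²)*0 + 139 = (15*(2*(1/14))²)*0 + 139 = (15*(⅐)²)*0 + 139 = (15*(1/49))*0 + 139 = (15/49)*0 + 139 = 0 + 139 = 139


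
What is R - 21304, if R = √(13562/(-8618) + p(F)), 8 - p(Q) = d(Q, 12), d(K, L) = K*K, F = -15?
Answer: -21304 + I*√4058362706/4309 ≈ -21304.0 + 14.784*I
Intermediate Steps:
d(K, L) = K²
p(Q) = 8 - Q²
R = I*√4058362706/4309 (R = √(13562/(-8618) + (8 - 1*(-15)²)) = √(13562*(-1/8618) + (8 - 1*225)) = √(-6781/4309 + (8 - 225)) = √(-6781/4309 - 217) = √(-941834/4309) = I*√4058362706/4309 ≈ 14.784*I)
R - 21304 = I*√4058362706/4309 - 21304 = -21304 + I*√4058362706/4309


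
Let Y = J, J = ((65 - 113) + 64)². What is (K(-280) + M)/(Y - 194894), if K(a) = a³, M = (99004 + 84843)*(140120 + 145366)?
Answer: -26231896321/97319 ≈ -2.6955e+5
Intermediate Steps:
M = 52485744642 (M = 183847*285486 = 52485744642)
J = 256 (J = (-48 + 64)² = 16² = 256)
Y = 256
(K(-280) + M)/(Y - 194894) = ((-280)³ + 52485744642)/(256 - 194894) = (-21952000 + 52485744642)/(-194638) = 52463792642*(-1/194638) = -26231896321/97319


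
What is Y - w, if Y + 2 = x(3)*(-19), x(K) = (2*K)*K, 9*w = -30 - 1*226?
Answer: -2840/9 ≈ -315.56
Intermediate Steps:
w = -256/9 (w = (-30 - 1*226)/9 = (-30 - 226)/9 = (⅑)*(-256) = -256/9 ≈ -28.444)
x(K) = 2*K²
Y = -344 (Y = -2 + (2*3²)*(-19) = -2 + (2*9)*(-19) = -2 + 18*(-19) = -2 - 342 = -344)
Y - w = -344 - 1*(-256/9) = -344 + 256/9 = -2840/9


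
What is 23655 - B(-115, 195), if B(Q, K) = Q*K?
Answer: 46080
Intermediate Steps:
B(Q, K) = K*Q
23655 - B(-115, 195) = 23655 - 195*(-115) = 23655 - 1*(-22425) = 23655 + 22425 = 46080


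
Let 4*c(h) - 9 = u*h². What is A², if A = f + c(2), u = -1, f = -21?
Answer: 6241/16 ≈ 390.06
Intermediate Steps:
c(h) = 9/4 - h²/4 (c(h) = 9/4 + (-h²)/4 = 9/4 - h²/4)
A = -79/4 (A = -21 + (9/4 - ¼*2²) = -21 + (9/4 - ¼*4) = -21 + (9/4 - 1) = -21 + 5/4 = -79/4 ≈ -19.750)
A² = (-79/4)² = 6241/16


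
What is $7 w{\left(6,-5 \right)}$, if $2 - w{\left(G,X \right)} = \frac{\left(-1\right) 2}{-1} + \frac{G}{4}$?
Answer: $- \frac{21}{2} \approx -10.5$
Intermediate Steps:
$w{\left(G,X \right)} = - \frac{G}{4}$ ($w{\left(G,X \right)} = 2 - \left(\frac{\left(-1\right) 2}{-1} + \frac{G}{4}\right) = 2 - \left(\left(-2\right) \left(-1\right) + G \frac{1}{4}\right) = 2 - \left(2 + \frac{G}{4}\right) = - \frac{G}{4}$)
$7 w{\left(6,-5 \right)} = 7 \left(\left(- \frac{1}{4}\right) 6\right) = 7 \left(- \frac{3}{2}\right) = - \frac{21}{2}$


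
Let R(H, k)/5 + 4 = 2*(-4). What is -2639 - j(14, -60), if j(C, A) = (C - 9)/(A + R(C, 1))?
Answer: -63335/24 ≈ -2639.0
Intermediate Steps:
R(H, k) = -60 (R(H, k) = -20 + 5*(2*(-4)) = -20 + 5*(-8) = -20 - 40 = -60)
j(C, A) = (-9 + C)/(-60 + A) (j(C, A) = (C - 9)/(A - 60) = (-9 + C)/(-60 + A))
-2639 - j(14, -60) = -2639 - (-9 + 14)/(-60 - 60) = -2639 - 5/(-120) = -2639 - (-1)*5/120 = -2639 - 1*(-1/24) = -2639 + 1/24 = -63335/24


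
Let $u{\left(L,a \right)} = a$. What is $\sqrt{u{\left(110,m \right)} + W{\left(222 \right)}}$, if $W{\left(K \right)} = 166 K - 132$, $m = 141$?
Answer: $\sqrt{36861} \approx 191.99$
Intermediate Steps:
$W{\left(K \right)} = -132 + 166 K$
$\sqrt{u{\left(110,m \right)} + W{\left(222 \right)}} = \sqrt{141 + \left(-132 + 166 \cdot 222\right)} = \sqrt{141 + \left(-132 + 36852\right)} = \sqrt{141 + 36720} = \sqrt{36861}$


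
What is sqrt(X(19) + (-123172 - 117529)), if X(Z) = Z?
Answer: I*sqrt(240682) ≈ 490.59*I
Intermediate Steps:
sqrt(X(19) + (-123172 - 117529)) = sqrt(19 + (-123172 - 117529)) = sqrt(19 - 240701) = sqrt(-240682) = I*sqrt(240682)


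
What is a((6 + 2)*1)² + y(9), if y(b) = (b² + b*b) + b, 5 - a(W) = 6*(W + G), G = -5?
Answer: 340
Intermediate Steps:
a(W) = 35 - 6*W (a(W) = 5 - 6*(W - 5) = 5 - 6*(-5 + W) = 5 - (-30 + 6*W) = 5 + (30 - 6*W) = 35 - 6*W)
y(b) = b + 2*b² (y(b) = (b² + b²) + b = 2*b² + b = b + 2*b²)
a((6 + 2)*1)² + y(9) = (35 - 6*(6 + 2))² + 9*(1 + 2*9) = (35 - 48)² + 9*(1 + 18) = (35 - 6*8)² + 9*19 = (35 - 48)² + 171 = (-13)² + 171 = 169 + 171 = 340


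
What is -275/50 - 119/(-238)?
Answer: -5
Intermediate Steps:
-275/50 - 119/(-238) = -275*1/50 - 119*(-1/238) = -11/2 + ½ = -5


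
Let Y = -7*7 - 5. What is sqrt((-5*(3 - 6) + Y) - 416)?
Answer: I*sqrt(455) ≈ 21.331*I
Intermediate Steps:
Y = -54 (Y = -49 - 5 = -54)
sqrt((-5*(3 - 6) + Y) - 416) = sqrt((-5*(3 - 6) - 54) - 416) = sqrt((-5*(-3) - 54) - 416) = sqrt((15 - 54) - 416) = sqrt(-39 - 416) = sqrt(-455) = I*sqrt(455)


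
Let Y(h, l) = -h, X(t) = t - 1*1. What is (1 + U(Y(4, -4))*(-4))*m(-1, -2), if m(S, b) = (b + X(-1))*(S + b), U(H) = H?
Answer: 204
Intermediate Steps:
X(t) = -1 + t (X(t) = t - 1 = -1 + t)
m(S, b) = (-2 + b)*(S + b) (m(S, b) = (b + (-1 - 1))*(S + b) = (b - 2)*(S + b) = (-2 + b)*(S + b))
(1 + U(Y(4, -4))*(-4))*m(-1, -2) = (1 - 1*4*(-4))*((-2)**2 - 2*(-1) - 2*(-2) - 1*(-2)) = (1 - 4*(-4))*(4 + 2 + 4 + 2) = (1 + 16)*12 = 17*12 = 204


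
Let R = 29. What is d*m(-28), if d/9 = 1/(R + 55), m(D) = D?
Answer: -3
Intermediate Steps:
d = 3/28 (d = 9/(29 + 55) = 9/84 = 9*(1/84) = 3/28 ≈ 0.10714)
d*m(-28) = (3/28)*(-28) = -3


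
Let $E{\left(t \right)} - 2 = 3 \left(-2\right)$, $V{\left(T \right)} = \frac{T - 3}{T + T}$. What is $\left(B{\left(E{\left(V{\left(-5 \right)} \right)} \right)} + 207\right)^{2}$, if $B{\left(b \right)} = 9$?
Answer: $46656$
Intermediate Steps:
$V{\left(T \right)} = \frac{-3 + T}{2 T}$
$E{\left(t \right)} = -4$ ($E{\left(t \right)} = 2 + 3 \left(-2\right) = 2 - 6 = -4$)
$\left(B{\left(E{\left(V{\left(-5 \right)} \right)} \right)} + 207\right)^{2} = \left(9 + 207\right)^{2} = 216^{2} = 46656$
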